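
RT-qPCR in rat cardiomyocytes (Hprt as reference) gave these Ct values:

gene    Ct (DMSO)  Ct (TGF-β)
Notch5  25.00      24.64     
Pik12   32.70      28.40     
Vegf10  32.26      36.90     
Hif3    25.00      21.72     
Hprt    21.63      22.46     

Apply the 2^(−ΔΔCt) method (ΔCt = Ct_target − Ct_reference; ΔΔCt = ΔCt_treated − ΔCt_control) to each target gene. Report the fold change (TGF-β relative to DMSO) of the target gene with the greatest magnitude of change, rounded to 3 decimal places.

Notch5: ΔΔCt = (24.64−22.46) − (25.00−21.63) = 2.18 − 3.37 = -1.19; fold change = 2^1.19 = 2.282
Pik12: ΔΔCt = (28.40−22.46) − (32.70−21.63) = 5.94 − 11.07 = -5.13; fold change = 2^5.13 = 35.017
Vegf10: ΔΔCt = (36.90−22.46) − (32.26−21.63) = 14.44 − 10.63 = 3.81; fold change = 2^-3.81 = 0.071
Hif3: ΔΔCt = (21.72−22.46) − (25.00−21.63) = -0.74 − 3.37 = -4.11; fold change = 2^4.11 = 17.268
Pik12 has the largest |ΔΔCt| = 5.13.

35.017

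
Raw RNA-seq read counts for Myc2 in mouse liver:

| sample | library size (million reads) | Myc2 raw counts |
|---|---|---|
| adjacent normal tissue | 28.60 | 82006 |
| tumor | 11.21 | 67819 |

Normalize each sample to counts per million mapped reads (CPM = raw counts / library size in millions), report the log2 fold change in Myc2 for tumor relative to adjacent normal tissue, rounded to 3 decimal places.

CPM(adjacent normal tissue) = 82006 / 28.60 = 2867.3427
CPM(tumor) = 67819 / 11.21 = 6049.8662
Fold change = 6049.8662 / 2867.3427 = 2.10992
log2(2.10992) = 1.0772

1.077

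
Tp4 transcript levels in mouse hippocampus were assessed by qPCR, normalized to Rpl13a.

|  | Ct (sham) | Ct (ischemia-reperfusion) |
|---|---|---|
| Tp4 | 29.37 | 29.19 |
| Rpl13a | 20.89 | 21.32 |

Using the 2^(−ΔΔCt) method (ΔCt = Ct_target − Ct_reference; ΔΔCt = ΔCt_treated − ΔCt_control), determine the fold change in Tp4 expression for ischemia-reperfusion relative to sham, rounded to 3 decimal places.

ΔCt(sham) = 29.370 − 20.890 = 8.480
ΔCt(ischemia-reperfusion) = 29.190 − 21.320 = 7.870
ΔΔCt = 7.870 − 8.480 = -0.610
Fold change = 2^(−(-0.610)) = 2^0.610 = 1.5263

1.526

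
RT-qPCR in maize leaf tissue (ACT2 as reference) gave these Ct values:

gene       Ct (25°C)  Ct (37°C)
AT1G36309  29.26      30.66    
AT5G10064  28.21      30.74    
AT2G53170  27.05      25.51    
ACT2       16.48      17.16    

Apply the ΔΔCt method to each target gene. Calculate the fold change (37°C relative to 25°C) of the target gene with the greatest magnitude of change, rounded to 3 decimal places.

AT1G36309: ΔΔCt = (30.66−17.16) − (29.26−16.48) = 13.50 − 12.78 = 0.72; fold change = 2^-0.72 = 0.607
AT5G10064: ΔΔCt = (30.74−17.16) − (28.21−16.48) = 13.58 − 11.73 = 1.85; fold change = 2^-1.85 = 0.277
AT2G53170: ΔΔCt = (25.51−17.16) − (27.05−16.48) = 8.35 − 10.57 = -2.22; fold change = 2^2.22 = 4.659
AT2G53170 has the largest |ΔΔCt| = 2.22.

4.659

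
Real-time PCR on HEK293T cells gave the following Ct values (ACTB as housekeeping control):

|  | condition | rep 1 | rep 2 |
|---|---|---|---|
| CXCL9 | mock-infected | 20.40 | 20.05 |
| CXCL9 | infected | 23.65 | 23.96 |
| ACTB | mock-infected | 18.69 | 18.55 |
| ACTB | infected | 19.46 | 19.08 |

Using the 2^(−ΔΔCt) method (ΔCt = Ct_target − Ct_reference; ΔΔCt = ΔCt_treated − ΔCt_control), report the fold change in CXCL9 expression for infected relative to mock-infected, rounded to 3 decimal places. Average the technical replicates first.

0.131

Mean Ct: CXCL9 mock-infected 20.225; CXCL9 infected 23.805; ACTB mock-infected 18.620; ACTB infected 19.270
ΔCt(mock-infected) = 20.225 − 18.620 = 1.605
ΔCt(infected) = 23.805 − 19.270 = 4.535
ΔΔCt = 4.535 − 1.605 = 2.930
Fold change = 2^(−2.930) = 0.1312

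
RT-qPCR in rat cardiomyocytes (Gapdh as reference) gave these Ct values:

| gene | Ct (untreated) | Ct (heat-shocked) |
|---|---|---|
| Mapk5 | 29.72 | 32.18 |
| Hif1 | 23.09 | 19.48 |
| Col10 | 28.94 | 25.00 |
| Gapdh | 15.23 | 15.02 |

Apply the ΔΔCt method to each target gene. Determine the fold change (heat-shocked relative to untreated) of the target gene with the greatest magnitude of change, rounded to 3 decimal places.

Mapk5: ΔΔCt = (32.18−15.02) − (29.72−15.23) = 17.16 − 14.49 = 2.67; fold change = 2^-2.67 = 0.157
Hif1: ΔΔCt = (19.48−15.02) − (23.09−15.23) = 4.46 − 7.86 = -3.40; fold change = 2^3.40 = 10.556
Col10: ΔΔCt = (25.00−15.02) − (28.94−15.23) = 9.98 − 13.71 = -3.73; fold change = 2^3.73 = 13.269
Col10 has the largest |ΔΔCt| = 3.73.

13.269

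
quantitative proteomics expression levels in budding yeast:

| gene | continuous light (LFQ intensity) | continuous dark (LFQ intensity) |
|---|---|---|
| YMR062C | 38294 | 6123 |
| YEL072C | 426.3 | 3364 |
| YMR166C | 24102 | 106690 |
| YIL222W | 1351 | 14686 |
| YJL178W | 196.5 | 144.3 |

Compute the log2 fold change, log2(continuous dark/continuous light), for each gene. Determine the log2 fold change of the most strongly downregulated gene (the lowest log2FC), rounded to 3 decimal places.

-2.645

log2(6123/38294) = -2.645  (YMR062C)
log2(3364/426.3) = 2.980  (YEL072C)
log2(106690/24102) = 2.146  (YMR166C)
log2(14686/1351) = 3.442  (YIL222W)
log2(144.3/196.5) = -0.445  (YJL178W)
YMR062C is most strongly downregulated.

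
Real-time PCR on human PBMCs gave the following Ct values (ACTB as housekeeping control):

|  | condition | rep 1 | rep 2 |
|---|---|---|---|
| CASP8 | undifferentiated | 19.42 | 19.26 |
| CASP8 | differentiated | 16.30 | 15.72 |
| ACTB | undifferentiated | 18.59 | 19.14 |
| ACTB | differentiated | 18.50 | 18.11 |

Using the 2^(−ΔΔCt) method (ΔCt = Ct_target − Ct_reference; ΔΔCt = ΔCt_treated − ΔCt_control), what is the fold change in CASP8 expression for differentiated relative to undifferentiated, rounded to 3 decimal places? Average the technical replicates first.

Mean Ct: CASP8 undifferentiated 19.340; CASP8 differentiated 16.010; ACTB undifferentiated 18.865; ACTB differentiated 18.305
ΔCt(undifferentiated) = 19.340 − 18.865 = 0.475
ΔCt(differentiated) = 16.010 − 18.305 = -2.295
ΔΔCt = -2.295 − 0.475 = -2.770
Fold change = 2^(−(-2.770)) = 2^2.770 = 6.8211

6.821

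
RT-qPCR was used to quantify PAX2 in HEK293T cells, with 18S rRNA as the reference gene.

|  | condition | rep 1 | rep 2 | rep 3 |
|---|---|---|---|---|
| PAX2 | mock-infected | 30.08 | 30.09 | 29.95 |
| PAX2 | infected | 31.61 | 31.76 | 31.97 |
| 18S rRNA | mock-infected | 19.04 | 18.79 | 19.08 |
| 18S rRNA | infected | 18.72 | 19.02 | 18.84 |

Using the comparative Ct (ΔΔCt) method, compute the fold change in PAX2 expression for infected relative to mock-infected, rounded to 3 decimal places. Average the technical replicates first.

Mean Ct: PAX2 mock-infected 30.040; PAX2 infected 31.780; 18S rRNA mock-infected 18.970; 18S rRNA infected 18.860
ΔCt(mock-infected) = 30.040 − 18.970 = 11.070
ΔCt(infected) = 31.780 − 18.860 = 12.920
ΔΔCt = 12.920 − 11.070 = 1.850
Fold change = 2^(−1.850) = 0.2774

0.277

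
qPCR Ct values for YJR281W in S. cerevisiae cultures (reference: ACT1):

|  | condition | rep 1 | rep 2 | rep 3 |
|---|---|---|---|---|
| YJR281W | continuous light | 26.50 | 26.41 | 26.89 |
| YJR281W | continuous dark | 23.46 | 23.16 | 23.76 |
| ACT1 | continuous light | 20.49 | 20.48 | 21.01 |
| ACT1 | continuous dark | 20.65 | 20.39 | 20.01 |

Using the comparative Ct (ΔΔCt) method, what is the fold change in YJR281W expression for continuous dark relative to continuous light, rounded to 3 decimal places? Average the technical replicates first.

7.111

Mean Ct: YJR281W continuous light 26.600; YJR281W continuous dark 23.460; ACT1 continuous light 20.660; ACT1 continuous dark 20.350
ΔCt(continuous light) = 26.600 − 20.660 = 5.940
ΔCt(continuous dark) = 23.460 − 20.350 = 3.110
ΔΔCt = 3.110 − 5.940 = -2.830
Fold change = 2^(−(-2.830)) = 2^2.830 = 7.1107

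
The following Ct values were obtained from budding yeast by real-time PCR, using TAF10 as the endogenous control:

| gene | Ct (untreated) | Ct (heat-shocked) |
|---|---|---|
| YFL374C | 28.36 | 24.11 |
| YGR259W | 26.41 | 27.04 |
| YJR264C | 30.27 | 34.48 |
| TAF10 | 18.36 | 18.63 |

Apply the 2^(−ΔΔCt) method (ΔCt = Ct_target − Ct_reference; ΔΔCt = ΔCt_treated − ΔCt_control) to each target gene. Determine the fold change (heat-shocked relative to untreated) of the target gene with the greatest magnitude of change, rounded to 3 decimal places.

22.943

YFL374C: ΔΔCt = (24.11−18.63) − (28.36−18.36) = 5.48 − 10.00 = -4.52; fold change = 2^4.52 = 22.943
YGR259W: ΔΔCt = (27.04−18.63) − (26.41−18.36) = 8.41 − 8.05 = 0.36; fold change = 2^-0.36 = 0.779
YJR264C: ΔΔCt = (34.48−18.63) − (30.27−18.36) = 15.85 − 11.91 = 3.94; fold change = 2^-3.94 = 0.065
YFL374C has the largest |ΔΔCt| = 4.52.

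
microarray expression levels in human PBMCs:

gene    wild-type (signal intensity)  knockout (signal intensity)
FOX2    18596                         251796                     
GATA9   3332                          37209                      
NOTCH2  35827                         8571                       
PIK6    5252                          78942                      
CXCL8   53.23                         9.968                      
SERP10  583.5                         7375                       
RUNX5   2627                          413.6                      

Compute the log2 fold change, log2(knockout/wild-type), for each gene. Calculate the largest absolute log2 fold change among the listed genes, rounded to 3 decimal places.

log2(251796/18596) = 3.759  (FOX2)
log2(37209/3332) = 3.481  (GATA9)
log2(8571/35827) = -2.064  (NOTCH2)
log2(78942/5252) = 3.910  (PIK6)
log2(9.968/53.23) = -2.417  (CXCL8)
log2(7375/583.5) = 3.660  (SERP10)
log2(413.6/2627) = -2.667  (RUNX5)
The largest magnitude belongs to PIK6.

3.910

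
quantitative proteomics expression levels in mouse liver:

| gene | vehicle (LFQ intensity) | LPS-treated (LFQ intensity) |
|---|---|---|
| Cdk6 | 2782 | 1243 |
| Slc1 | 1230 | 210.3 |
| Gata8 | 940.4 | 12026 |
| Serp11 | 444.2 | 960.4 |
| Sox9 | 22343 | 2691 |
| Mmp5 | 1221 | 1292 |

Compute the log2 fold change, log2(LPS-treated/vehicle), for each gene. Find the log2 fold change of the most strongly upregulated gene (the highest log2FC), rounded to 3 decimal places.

3.677

log2(1243/2782) = -1.162  (Cdk6)
log2(210.3/1230) = -2.548  (Slc1)
log2(12026/940.4) = 3.677  (Gata8)
log2(960.4/444.2) = 1.112  (Serp11)
log2(2691/22343) = -3.054  (Sox9)
log2(1292/1221) = 0.082  (Mmp5)
Gata8 is most strongly upregulated.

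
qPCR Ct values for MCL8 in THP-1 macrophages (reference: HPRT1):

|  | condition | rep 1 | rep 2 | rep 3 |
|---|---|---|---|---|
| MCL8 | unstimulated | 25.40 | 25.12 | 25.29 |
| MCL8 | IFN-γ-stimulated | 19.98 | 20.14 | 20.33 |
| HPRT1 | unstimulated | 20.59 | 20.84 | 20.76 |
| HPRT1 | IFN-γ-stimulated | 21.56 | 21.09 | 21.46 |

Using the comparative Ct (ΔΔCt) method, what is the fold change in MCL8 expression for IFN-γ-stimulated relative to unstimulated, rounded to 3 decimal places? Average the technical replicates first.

Mean Ct: MCL8 unstimulated 25.270; MCL8 IFN-γ-stimulated 20.150; HPRT1 unstimulated 20.730; HPRT1 IFN-γ-stimulated 21.370
ΔCt(unstimulated) = 25.270 − 20.730 = 4.540
ΔCt(IFN-γ-stimulated) = 20.150 − 21.370 = -1.220
ΔΔCt = -1.220 − 4.540 = -5.760
Fold change = 2^(−(-5.760)) = 2^5.760 = 54.1917

54.192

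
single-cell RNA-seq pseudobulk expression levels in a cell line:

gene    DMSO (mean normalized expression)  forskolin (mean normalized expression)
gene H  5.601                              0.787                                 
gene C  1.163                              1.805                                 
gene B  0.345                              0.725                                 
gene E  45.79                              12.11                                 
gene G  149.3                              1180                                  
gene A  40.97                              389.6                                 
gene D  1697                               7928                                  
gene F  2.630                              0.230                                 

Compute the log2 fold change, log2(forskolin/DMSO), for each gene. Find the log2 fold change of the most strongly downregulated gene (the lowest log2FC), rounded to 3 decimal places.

log2(0.787/5.601) = -2.831  (gene H)
log2(1.805/1.163) = 0.634  (gene C)
log2(0.725/0.345) = 1.071  (gene B)
log2(12.11/45.79) = -1.919  (gene E)
log2(1180/149.3) = 2.983  (gene G)
log2(389.6/40.97) = 3.249  (gene A)
log2(7928/1697) = 2.224  (gene D)
log2(0.230/2.630) = -3.515  (gene F)
gene F is most strongly downregulated.

-3.515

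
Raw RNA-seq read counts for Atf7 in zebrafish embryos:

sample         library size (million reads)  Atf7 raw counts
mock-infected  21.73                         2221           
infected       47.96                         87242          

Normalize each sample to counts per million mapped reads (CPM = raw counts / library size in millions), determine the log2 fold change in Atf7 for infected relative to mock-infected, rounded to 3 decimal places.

CPM(mock-infected) = 2221 / 21.73 = 102.2089
CPM(infected) = 87242 / 47.96 = 1819.0575
Fold change = 1819.0575 / 102.2089 = 17.79744
log2(17.79744) = 4.1536

4.154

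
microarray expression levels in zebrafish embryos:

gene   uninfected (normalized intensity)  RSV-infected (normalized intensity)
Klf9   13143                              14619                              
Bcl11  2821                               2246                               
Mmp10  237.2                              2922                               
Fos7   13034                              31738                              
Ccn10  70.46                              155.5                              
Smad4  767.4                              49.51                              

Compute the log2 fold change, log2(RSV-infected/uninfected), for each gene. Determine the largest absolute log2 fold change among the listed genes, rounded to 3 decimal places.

3.954

log2(14619/13143) = 0.154  (Klf9)
log2(2246/2821) = -0.329  (Bcl11)
log2(2922/237.2) = 3.623  (Mmp10)
log2(31738/13034) = 1.284  (Fos7)
log2(155.5/70.46) = 1.142  (Ccn10)
log2(49.51/767.4) = -3.954  (Smad4)
The largest magnitude belongs to Smad4.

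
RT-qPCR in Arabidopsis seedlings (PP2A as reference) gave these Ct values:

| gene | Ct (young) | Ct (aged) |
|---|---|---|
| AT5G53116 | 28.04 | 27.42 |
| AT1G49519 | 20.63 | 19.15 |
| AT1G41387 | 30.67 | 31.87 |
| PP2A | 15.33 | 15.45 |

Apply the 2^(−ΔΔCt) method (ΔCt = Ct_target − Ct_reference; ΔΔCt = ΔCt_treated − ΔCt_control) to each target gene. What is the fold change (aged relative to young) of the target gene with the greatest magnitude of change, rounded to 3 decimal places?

3.031

AT5G53116: ΔΔCt = (27.42−15.45) − (28.04−15.33) = 11.97 − 12.71 = -0.74; fold change = 2^0.74 = 1.670
AT1G49519: ΔΔCt = (19.15−15.45) − (20.63−15.33) = 3.70 − 5.30 = -1.60; fold change = 2^1.60 = 3.031
AT1G41387: ΔΔCt = (31.87−15.45) − (30.67−15.33) = 16.42 − 15.34 = 1.08; fold change = 2^-1.08 = 0.473
AT1G49519 has the largest |ΔΔCt| = 1.60.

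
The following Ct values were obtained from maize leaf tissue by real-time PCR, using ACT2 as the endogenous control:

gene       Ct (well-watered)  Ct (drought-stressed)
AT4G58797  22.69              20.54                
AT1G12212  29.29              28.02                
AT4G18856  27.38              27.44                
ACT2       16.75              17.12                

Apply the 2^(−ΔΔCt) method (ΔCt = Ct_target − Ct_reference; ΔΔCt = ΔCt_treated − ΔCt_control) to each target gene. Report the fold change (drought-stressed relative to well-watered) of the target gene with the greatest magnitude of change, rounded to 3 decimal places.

5.736

AT4G58797: ΔΔCt = (20.54−17.12) − (22.69−16.75) = 3.42 − 5.94 = -2.52; fold change = 2^2.52 = 5.736
AT1G12212: ΔΔCt = (28.02−17.12) − (29.29−16.75) = 10.90 − 12.54 = -1.64; fold change = 2^1.64 = 3.117
AT4G18856: ΔΔCt = (27.44−17.12) − (27.38−16.75) = 10.32 − 10.63 = -0.31; fold change = 2^0.31 = 1.240
AT4G58797 has the largest |ΔΔCt| = 2.52.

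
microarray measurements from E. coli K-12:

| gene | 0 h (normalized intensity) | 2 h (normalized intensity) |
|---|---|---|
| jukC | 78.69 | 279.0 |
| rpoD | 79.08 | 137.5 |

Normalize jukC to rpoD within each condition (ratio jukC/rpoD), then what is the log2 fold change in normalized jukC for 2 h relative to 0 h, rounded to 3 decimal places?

1.028

jukC/rpoD (0 h) = 78.69 / 79.08 = 0.99507
jukC/rpoD (2 h) = 279.0 / 137.5 = 2.0291
Fold change = 2.0291 / 0.99507 = 2.0391
log2(2.0391) = 1.0280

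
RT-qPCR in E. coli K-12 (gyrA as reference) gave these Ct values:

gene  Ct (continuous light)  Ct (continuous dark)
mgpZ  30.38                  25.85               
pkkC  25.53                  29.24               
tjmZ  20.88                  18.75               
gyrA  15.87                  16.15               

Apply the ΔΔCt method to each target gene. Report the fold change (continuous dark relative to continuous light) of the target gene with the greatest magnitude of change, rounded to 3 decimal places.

mgpZ: ΔΔCt = (25.85−16.15) − (30.38−15.87) = 9.70 − 14.51 = -4.81; fold change = 2^4.81 = 28.051
pkkC: ΔΔCt = (29.24−16.15) − (25.53−15.87) = 13.09 − 9.66 = 3.43; fold change = 2^-3.43 = 0.093
tjmZ: ΔΔCt = (18.75−16.15) − (20.88−15.87) = 2.60 − 5.01 = -2.41; fold change = 2^2.41 = 5.315
mgpZ has the largest |ΔΔCt| = 4.81.

28.051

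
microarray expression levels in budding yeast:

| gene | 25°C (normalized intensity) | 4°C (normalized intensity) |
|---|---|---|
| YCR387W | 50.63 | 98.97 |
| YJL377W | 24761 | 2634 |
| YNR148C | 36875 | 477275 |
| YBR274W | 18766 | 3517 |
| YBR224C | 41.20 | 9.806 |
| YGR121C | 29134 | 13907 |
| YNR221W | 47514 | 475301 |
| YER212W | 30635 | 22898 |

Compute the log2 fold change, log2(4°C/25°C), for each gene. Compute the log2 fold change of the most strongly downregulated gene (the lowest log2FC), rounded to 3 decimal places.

-3.233

log2(98.97/50.63) = 0.967  (YCR387W)
log2(2634/24761) = -3.233  (YJL377W)
log2(477275/36875) = 3.694  (YNR148C)
log2(3517/18766) = -2.416  (YBR274W)
log2(9.806/41.20) = -2.071  (YBR224C)
log2(13907/29134) = -1.067  (YGR121C)
log2(475301/47514) = 3.322  (YNR221W)
log2(22898/30635) = -0.420  (YER212W)
YJL377W is most strongly downregulated.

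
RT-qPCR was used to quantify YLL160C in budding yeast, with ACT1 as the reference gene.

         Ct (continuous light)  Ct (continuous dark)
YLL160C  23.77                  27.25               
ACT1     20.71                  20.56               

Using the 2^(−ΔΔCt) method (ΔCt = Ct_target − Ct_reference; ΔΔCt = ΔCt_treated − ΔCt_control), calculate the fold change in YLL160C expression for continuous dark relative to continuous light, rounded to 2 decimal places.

0.08

ΔCt(continuous light) = 23.770 − 20.710 = 3.060
ΔCt(continuous dark) = 27.250 − 20.560 = 6.690
ΔΔCt = 6.690 − 3.060 = 3.630
Fold change = 2^(−3.630) = 0.081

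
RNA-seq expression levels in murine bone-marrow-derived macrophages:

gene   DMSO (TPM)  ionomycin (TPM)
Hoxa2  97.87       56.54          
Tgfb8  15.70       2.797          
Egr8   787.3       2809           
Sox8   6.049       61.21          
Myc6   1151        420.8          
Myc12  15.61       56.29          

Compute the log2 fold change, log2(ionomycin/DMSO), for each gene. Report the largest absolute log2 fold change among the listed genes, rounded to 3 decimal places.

3.339

log2(56.54/97.87) = -0.792  (Hoxa2)
log2(2.797/15.70) = -2.489  (Tgfb8)
log2(2809/787.3) = 1.835  (Egr8)
log2(61.21/6.049) = 3.339  (Sox8)
log2(420.8/1151) = -1.452  (Myc6)
log2(56.29/15.61) = 1.850  (Myc12)
The largest magnitude belongs to Sox8.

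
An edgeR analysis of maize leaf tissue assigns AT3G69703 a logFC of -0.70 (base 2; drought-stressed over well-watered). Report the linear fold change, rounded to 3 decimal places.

0.616

Fold change = 2^(-0.70) = 0.6156
That is, AT3G69703 drops to 61.6% of the well-watered level.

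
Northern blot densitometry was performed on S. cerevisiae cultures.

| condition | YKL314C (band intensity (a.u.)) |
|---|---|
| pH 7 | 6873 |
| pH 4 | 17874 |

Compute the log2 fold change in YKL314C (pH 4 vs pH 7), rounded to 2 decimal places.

1.38

Fold change = 17874 / 6873 = 2.6006
log2(2.6006) = 1.379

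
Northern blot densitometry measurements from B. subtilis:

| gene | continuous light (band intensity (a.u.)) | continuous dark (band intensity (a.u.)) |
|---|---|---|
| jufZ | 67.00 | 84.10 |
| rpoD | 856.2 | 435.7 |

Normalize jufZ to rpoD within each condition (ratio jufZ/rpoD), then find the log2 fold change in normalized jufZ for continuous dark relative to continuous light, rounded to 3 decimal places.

1.303

jufZ/rpoD (continuous light) = 67.00 / 856.2 = 0.078253
jufZ/rpoD (continuous dark) = 84.10 / 435.7 = 0.19302
Fold change = 0.19302 / 0.078253 = 2.4667
log2(2.4667) = 1.3026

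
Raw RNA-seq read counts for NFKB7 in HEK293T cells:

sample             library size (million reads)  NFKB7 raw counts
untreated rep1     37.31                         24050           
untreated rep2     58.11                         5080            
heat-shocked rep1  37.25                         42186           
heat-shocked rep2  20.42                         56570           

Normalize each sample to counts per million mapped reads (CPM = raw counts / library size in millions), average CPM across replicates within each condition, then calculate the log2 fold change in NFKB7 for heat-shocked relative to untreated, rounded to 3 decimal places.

CPM(untreated rep1) = 24050 / 37.31 = 644.5993
CPM(untreated rep2) = 5080 / 58.11 = 87.4204
CPM(heat-shocked rep1) = 42186 / 37.25 = 1132.5101
CPM(heat-shocked rep2) = 56570 / 20.42 = 2770.3232
mean CPM(untreated) = 366.0099; mean CPM(heat-shocked) = 1951.4166
Fold change = 1951.4166 / 366.0099 = 5.33160
log2(5.33160) = 2.4146

2.415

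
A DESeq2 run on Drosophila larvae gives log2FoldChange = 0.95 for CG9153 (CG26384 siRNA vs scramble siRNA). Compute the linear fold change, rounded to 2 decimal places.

Fold change = 2^(0.95) = 1.932

1.93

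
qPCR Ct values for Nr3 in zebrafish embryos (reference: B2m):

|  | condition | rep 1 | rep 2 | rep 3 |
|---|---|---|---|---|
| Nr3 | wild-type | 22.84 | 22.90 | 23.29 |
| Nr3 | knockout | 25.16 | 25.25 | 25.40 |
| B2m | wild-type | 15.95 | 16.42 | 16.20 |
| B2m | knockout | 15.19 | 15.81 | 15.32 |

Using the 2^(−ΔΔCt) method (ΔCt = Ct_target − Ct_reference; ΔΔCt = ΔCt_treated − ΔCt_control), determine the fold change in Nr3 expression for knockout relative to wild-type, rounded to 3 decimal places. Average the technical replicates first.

0.124

Mean Ct: Nr3 wild-type 23.010; Nr3 knockout 25.270; B2m wild-type 16.190; B2m knockout 15.440
ΔCt(wild-type) = 23.010 − 16.190 = 6.820
ΔCt(knockout) = 25.270 − 15.440 = 9.830
ΔΔCt = 9.830 − 6.820 = 3.010
Fold change = 2^(−3.010) = 0.1241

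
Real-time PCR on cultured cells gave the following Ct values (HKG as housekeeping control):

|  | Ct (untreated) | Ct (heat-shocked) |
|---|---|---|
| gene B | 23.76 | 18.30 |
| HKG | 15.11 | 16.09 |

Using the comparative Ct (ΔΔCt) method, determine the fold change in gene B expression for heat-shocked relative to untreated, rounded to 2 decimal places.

ΔCt(untreated) = 23.760 − 15.110 = 8.650
ΔCt(heat-shocked) = 18.300 − 16.090 = 2.210
ΔΔCt = 2.210 − 8.650 = -6.440
Fold change = 2^(−(-6.440)) = 2^6.440 = 86.823

86.82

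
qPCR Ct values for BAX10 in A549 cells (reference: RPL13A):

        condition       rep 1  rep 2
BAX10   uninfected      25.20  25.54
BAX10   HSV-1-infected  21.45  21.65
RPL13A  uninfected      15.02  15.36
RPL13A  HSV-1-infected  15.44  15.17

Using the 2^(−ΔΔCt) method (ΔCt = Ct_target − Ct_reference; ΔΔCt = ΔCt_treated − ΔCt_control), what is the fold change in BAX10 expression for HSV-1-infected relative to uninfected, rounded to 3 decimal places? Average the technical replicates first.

15.295

Mean Ct: BAX10 uninfected 25.370; BAX10 HSV-1-infected 21.550; RPL13A uninfected 15.190; RPL13A HSV-1-infected 15.305
ΔCt(uninfected) = 25.370 − 15.190 = 10.180
ΔCt(HSV-1-infected) = 21.550 − 15.305 = 6.245
ΔΔCt = 6.245 − 10.180 = -3.935
Fold change = 2^(−(-3.935)) = 2^3.935 = 15.2951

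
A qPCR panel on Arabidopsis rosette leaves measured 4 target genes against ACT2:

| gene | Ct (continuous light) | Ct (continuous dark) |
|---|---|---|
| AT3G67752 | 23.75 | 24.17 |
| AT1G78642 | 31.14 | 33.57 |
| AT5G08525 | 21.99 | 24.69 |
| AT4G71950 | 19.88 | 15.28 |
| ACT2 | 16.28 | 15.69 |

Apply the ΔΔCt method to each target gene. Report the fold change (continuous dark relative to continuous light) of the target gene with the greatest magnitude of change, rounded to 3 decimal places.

16.111

AT3G67752: ΔΔCt = (24.17−15.69) − (23.75−16.28) = 8.48 − 7.47 = 1.01; fold change = 2^-1.01 = 0.497
AT1G78642: ΔΔCt = (33.57−15.69) − (31.14−16.28) = 17.88 − 14.86 = 3.02; fold change = 2^-3.02 = 0.123
AT5G08525: ΔΔCt = (24.69−15.69) − (21.99−16.28) = 9.00 − 5.71 = 3.29; fold change = 2^-3.29 = 0.102
AT4G71950: ΔΔCt = (15.28−15.69) − (19.88−16.28) = -0.41 − 3.60 = -4.01; fold change = 2^4.01 = 16.111
AT4G71950 has the largest |ΔΔCt| = 4.01.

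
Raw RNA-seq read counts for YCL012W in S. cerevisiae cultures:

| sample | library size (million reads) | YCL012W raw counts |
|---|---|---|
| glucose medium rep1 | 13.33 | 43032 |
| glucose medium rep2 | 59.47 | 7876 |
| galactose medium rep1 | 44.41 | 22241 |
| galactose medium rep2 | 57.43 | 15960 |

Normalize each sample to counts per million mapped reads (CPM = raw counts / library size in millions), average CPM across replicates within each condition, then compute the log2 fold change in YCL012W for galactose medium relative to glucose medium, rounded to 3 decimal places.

-2.110

CPM(glucose medium rep1) = 43032 / 13.33 = 3228.2071
CPM(glucose medium rep2) = 7876 / 59.47 = 132.4365
CPM(galactose medium rep1) = 22241 / 44.41 = 500.8106
CPM(galactose medium rep2) = 15960 / 57.43 = 277.9035
mean CPM(glucose medium) = 1680.3218; mean CPM(galactose medium) = 389.3571
Fold change = 389.3571 / 1680.3218 = 0.23172
log2(0.23172) = -2.1096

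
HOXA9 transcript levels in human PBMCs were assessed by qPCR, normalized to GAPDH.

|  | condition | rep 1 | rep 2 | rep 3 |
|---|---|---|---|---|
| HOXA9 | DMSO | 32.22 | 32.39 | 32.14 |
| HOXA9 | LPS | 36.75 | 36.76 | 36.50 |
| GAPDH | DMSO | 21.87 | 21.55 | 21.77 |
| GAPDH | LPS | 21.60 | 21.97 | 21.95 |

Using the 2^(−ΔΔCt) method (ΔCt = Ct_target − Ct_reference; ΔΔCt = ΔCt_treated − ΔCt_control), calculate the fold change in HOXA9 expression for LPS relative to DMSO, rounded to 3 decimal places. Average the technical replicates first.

Mean Ct: HOXA9 DMSO 32.250; HOXA9 LPS 36.670; GAPDH DMSO 21.730; GAPDH LPS 21.840
ΔCt(DMSO) = 32.250 − 21.730 = 10.520
ΔCt(LPS) = 36.670 − 21.840 = 14.830
ΔΔCt = 14.830 − 10.520 = 4.310
Fold change = 2^(−4.310) = 0.0504

0.050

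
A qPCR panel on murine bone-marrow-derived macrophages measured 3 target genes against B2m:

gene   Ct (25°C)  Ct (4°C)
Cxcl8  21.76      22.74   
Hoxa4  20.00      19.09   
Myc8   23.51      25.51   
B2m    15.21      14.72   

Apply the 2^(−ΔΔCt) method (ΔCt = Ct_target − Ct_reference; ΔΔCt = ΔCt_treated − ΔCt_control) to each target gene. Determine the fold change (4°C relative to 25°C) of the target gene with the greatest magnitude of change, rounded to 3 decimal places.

Cxcl8: ΔΔCt = (22.74−14.72) − (21.76−15.21) = 8.02 − 6.55 = 1.47; fold change = 2^-1.47 = 0.361
Hoxa4: ΔΔCt = (19.09−14.72) − (20.00−15.21) = 4.37 − 4.79 = -0.42; fold change = 2^0.42 = 1.338
Myc8: ΔΔCt = (25.51−14.72) − (23.51−15.21) = 10.79 − 8.30 = 2.49; fold change = 2^-2.49 = 0.178
Myc8 has the largest |ΔΔCt| = 2.49.

0.178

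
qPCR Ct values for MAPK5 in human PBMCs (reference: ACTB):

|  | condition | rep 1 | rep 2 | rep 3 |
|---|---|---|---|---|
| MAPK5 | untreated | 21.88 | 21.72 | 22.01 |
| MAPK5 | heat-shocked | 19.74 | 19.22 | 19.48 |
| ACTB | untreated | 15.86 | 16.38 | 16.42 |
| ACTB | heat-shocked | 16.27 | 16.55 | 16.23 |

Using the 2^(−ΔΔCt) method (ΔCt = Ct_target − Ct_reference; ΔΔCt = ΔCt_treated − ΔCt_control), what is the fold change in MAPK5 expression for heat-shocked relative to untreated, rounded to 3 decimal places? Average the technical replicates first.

Mean Ct: MAPK5 untreated 21.870; MAPK5 heat-shocked 19.480; ACTB untreated 16.220; ACTB heat-shocked 16.350
ΔCt(untreated) = 21.870 − 16.220 = 5.650
ΔCt(heat-shocked) = 19.480 − 16.350 = 3.130
ΔΔCt = 3.130 − 5.650 = -2.520
Fold change = 2^(−(-2.520)) = 2^2.520 = 5.7358

5.736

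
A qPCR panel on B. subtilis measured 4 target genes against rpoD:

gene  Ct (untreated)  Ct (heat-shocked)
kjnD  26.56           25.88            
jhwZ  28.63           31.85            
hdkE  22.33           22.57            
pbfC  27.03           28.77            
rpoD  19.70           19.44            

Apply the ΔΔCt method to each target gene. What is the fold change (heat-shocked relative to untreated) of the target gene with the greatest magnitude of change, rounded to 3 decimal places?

kjnD: ΔΔCt = (25.88−19.44) − (26.56−19.70) = 6.44 − 6.86 = -0.42; fold change = 2^0.42 = 1.338
jhwZ: ΔΔCt = (31.85−19.44) − (28.63−19.70) = 12.41 − 8.93 = 3.48; fold change = 2^-3.48 = 0.090
hdkE: ΔΔCt = (22.57−19.44) − (22.33−19.70) = 3.13 − 2.63 = 0.50; fold change = 2^-0.50 = 0.707
pbfC: ΔΔCt = (28.77−19.44) − (27.03−19.70) = 9.33 − 7.33 = 2.00; fold change = 2^-2.00 = 0.250
jhwZ has the largest |ΔΔCt| = 3.48.

0.090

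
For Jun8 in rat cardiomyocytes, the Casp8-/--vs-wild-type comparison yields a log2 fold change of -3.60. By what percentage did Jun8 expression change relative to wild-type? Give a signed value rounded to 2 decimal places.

-91.75%

Fold change = 2^(-3.60) = 0.0825
Percent change = (FC − 1) × 100% = (0.0825 − 1) × 100 = -91.75%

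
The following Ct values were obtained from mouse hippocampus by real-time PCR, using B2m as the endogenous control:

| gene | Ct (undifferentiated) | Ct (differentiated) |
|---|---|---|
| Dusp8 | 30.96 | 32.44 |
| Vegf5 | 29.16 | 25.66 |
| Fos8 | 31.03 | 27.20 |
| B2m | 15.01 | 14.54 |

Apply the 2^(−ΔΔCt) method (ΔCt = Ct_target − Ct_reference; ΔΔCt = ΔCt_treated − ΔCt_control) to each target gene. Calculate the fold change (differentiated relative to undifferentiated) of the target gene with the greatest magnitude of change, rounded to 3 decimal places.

10.267

Dusp8: ΔΔCt = (32.44−14.54) − (30.96−15.01) = 17.90 − 15.95 = 1.95; fold change = 2^-1.95 = 0.259
Vegf5: ΔΔCt = (25.66−14.54) − (29.16−15.01) = 11.12 − 14.15 = -3.03; fold change = 2^3.03 = 8.168
Fos8: ΔΔCt = (27.20−14.54) − (31.03−15.01) = 12.66 − 16.02 = -3.36; fold change = 2^3.36 = 10.267
Fos8 has the largest |ΔΔCt| = 3.36.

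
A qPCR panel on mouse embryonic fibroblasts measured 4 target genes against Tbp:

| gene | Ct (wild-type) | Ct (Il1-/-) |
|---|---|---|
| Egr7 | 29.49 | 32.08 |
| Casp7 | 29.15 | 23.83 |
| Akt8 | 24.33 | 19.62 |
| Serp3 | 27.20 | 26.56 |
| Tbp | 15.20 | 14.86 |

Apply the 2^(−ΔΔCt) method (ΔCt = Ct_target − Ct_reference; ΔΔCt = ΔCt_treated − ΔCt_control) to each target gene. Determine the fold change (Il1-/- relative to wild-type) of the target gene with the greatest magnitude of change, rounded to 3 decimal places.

31.559

Egr7: ΔΔCt = (32.08−14.86) − (29.49−15.20) = 17.22 − 14.29 = 2.93; fold change = 2^-2.93 = 0.131
Casp7: ΔΔCt = (23.83−14.86) − (29.15−15.20) = 8.97 − 13.95 = -4.98; fold change = 2^4.98 = 31.559
Akt8: ΔΔCt = (19.62−14.86) − (24.33−15.20) = 4.76 − 9.13 = -4.37; fold change = 2^4.37 = 20.678
Serp3: ΔΔCt = (26.56−14.86) − (27.20−15.20) = 11.70 − 12.00 = -0.30; fold change = 2^0.30 = 1.231
Casp7 has the largest |ΔΔCt| = 4.98.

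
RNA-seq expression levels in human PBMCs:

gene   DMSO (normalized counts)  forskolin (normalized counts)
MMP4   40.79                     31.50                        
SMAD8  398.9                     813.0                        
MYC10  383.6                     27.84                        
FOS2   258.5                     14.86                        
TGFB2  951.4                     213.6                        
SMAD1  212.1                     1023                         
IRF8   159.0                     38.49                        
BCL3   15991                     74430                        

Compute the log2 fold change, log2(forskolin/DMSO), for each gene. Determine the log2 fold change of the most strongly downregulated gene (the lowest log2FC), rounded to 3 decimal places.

-4.121

log2(31.50/40.79) = -0.373  (MMP4)
log2(813.0/398.9) = 1.027  (SMAD8)
log2(27.84/383.6) = -3.784  (MYC10)
log2(14.86/258.5) = -4.121  (FOS2)
log2(213.6/951.4) = -2.155  (TGFB2)
log2(1023/212.1) = 2.270  (SMAD1)
log2(38.49/159.0) = -2.046  (IRF8)
log2(74430/15991) = 2.219  (BCL3)
FOS2 is most strongly downregulated.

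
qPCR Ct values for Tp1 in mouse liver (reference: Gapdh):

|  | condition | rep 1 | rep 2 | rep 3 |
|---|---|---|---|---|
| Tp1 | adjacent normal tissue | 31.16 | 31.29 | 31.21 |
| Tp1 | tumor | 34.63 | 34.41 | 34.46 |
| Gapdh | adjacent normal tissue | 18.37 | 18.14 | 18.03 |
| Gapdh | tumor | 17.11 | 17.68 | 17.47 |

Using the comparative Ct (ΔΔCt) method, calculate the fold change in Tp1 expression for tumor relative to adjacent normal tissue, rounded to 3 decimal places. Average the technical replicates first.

0.061

Mean Ct: Tp1 adjacent normal tissue 31.220; Tp1 tumor 34.500; Gapdh adjacent normal tissue 18.180; Gapdh tumor 17.420
ΔCt(adjacent normal tissue) = 31.220 − 18.180 = 13.040
ΔCt(tumor) = 34.500 − 17.420 = 17.080
ΔΔCt = 17.080 − 13.040 = 4.040
Fold change = 2^(−4.040) = 0.0608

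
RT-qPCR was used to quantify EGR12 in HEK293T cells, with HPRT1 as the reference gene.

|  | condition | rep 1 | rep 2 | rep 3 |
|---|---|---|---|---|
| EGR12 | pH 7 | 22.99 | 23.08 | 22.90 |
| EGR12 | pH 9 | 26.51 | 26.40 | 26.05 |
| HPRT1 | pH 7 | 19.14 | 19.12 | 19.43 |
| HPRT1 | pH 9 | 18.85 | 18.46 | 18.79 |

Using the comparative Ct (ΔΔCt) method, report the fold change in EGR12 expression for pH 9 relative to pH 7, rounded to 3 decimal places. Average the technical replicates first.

Mean Ct: EGR12 pH 7 22.990; EGR12 pH 9 26.320; HPRT1 pH 7 19.230; HPRT1 pH 9 18.700
ΔCt(pH 7) = 22.990 − 19.230 = 3.760
ΔCt(pH 9) = 26.320 − 18.700 = 7.620
ΔΔCt = 7.620 − 3.760 = 3.860
Fold change = 2^(−3.860) = 0.0689

0.069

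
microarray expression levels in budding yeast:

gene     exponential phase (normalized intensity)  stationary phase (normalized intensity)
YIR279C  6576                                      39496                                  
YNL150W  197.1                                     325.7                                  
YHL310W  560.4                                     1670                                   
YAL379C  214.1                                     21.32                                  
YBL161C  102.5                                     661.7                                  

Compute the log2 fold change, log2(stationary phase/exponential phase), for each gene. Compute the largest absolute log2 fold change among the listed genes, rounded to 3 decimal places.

log2(39496/6576) = 2.586  (YIR279C)
log2(325.7/197.1) = 0.725  (YNL150W)
log2(1670/560.4) = 1.575  (YHL310W)
log2(21.32/214.1) = -3.328  (YAL379C)
log2(661.7/102.5) = 2.691  (YBL161C)
The largest magnitude belongs to YAL379C.

3.328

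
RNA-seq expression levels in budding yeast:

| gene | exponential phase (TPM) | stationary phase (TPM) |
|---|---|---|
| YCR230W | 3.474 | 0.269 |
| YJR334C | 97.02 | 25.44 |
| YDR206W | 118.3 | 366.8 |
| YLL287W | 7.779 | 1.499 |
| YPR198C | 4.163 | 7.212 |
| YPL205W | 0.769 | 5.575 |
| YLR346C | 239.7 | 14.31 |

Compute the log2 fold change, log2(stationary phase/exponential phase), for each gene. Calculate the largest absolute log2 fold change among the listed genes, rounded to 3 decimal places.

4.066

log2(0.269/3.474) = -3.691  (YCR230W)
log2(25.44/97.02) = -1.931  (YJR334C)
log2(366.8/118.3) = 1.633  (YDR206W)
log2(1.499/7.779) = -2.376  (YLL287W)
log2(7.212/4.163) = 0.793  (YPR198C)
log2(5.575/0.769) = 2.858  (YPL205W)
log2(14.31/239.7) = -4.066  (YLR346C)
The largest magnitude belongs to YLR346C.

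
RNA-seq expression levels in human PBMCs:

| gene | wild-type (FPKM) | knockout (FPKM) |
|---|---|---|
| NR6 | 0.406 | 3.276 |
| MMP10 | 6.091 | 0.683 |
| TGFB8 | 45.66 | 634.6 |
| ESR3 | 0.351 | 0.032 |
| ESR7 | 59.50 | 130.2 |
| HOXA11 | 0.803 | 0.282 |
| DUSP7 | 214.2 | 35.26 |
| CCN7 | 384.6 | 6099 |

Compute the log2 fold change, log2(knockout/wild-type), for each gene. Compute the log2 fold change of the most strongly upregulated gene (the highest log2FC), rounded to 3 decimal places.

3.987

log2(3.276/0.406) = 3.012  (NR6)
log2(0.683/6.091) = -3.157  (MMP10)
log2(634.6/45.66) = 3.797  (TGFB8)
log2(0.032/0.351) = -3.455  (ESR3)
log2(130.2/59.50) = 1.130  (ESR7)
log2(0.282/0.803) = -1.510  (HOXA11)
log2(35.26/214.2) = -2.603  (DUSP7)
log2(6099/384.6) = 3.987  (CCN7)
CCN7 is most strongly upregulated.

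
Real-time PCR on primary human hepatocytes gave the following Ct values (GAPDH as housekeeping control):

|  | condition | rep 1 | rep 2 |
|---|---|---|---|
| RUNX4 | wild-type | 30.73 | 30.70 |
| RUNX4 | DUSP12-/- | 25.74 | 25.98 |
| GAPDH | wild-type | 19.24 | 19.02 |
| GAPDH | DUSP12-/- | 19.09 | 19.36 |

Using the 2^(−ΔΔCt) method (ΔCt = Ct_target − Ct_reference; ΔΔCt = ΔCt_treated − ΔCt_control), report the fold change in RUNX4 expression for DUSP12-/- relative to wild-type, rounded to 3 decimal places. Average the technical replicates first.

30.910

Mean Ct: RUNX4 wild-type 30.715; RUNX4 DUSP12-/- 25.860; GAPDH wild-type 19.130; GAPDH DUSP12-/- 19.225
ΔCt(wild-type) = 30.715 − 19.130 = 11.585
ΔCt(DUSP12-/-) = 25.860 − 19.225 = 6.635
ΔΔCt = 6.635 − 11.585 = -4.950
Fold change = 2^(−(-4.950)) = 2^4.950 = 30.9100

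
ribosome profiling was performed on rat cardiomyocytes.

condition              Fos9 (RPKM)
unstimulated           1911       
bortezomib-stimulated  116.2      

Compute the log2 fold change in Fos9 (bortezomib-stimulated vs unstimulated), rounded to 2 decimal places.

Fold change = 116.2 / 1911 = 0.0608
log2(0.0608) = -4.040

-4.04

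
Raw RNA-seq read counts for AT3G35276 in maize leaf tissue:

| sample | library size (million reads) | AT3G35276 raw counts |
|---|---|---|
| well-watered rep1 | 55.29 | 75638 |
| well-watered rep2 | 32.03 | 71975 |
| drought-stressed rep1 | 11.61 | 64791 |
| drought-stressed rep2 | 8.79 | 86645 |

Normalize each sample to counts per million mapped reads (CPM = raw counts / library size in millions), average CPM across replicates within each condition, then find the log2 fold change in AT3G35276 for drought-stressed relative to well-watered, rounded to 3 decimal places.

CPM(well-watered rep1) = 75638 / 55.29 = 1368.0232
CPM(well-watered rep2) = 71975 / 32.03 = 2247.1121
CPM(drought-stressed rep1) = 64791 / 11.61 = 5580.6202
CPM(drought-stressed rep2) = 86645 / 8.79 = 9857.2241
mean CPM(well-watered) = 1807.5676; mean CPM(drought-stressed) = 7718.9221
Fold change = 7718.9221 / 1807.5676 = 4.27034
log2(4.27034) = 2.0943

2.094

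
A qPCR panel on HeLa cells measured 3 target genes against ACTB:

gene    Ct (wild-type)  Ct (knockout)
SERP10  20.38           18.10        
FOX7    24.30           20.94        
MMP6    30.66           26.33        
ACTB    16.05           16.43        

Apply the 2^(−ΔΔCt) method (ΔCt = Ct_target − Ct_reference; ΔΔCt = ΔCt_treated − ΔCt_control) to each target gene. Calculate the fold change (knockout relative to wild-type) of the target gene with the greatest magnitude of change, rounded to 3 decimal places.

26.173

SERP10: ΔΔCt = (18.10−16.43) − (20.38−16.05) = 1.67 − 4.33 = -2.66; fold change = 2^2.66 = 6.320
FOX7: ΔΔCt = (20.94−16.43) − (24.30−16.05) = 4.51 − 8.25 = -3.74; fold change = 2^3.74 = 13.361
MMP6: ΔΔCt = (26.33−16.43) − (30.66−16.05) = 9.90 − 14.61 = -4.71; fold change = 2^4.71 = 26.173
MMP6 has the largest |ΔΔCt| = 4.71.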